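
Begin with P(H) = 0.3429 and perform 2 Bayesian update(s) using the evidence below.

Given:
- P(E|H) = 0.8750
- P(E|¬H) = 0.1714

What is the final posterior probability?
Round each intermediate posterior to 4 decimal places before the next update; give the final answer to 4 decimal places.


Sequential Bayesian updating:

Initial prior: P(H) = 0.3429

Update 1:
  P(E) = 0.8750 × 0.3429 + 0.1714 × 0.6571 = 0.30003750 + 0.11262694 = 0.41266444
  P(H|E) = 0.30003750 / 0.41266444 = 0.7271

Update 2:
  P(E) = 0.8750 × 0.7271 + 0.1714 × 0.2729 = 0.63621250 + 0.04677506 = 0.68298756
  P(H|E) = 0.63621250 / 0.68298756 = 0.9315

Final posterior: 0.9315


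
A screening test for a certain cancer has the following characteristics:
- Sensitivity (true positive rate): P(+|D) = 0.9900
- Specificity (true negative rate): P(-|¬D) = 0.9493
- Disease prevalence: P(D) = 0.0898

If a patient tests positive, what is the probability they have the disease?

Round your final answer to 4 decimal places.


Let D = has disease, + = positive test

Given:
- P(D) = 0.0898 (prevalence)
- P(+|D) = 0.9900 (sensitivity)
- P(-|¬D) = 0.9493 (specificity)
- P(+|¬D) = 0.0507 (false positive rate = 1 - specificity)

Step 1: Find P(+)
P(+) = P(+|D)P(D) + P(+|¬D)P(¬D)
     = 0.9900 × 0.0898 + 0.0507 × 0.9102
     = 0.08890200 + 0.04614714
     = 0.13504914

Step 2: Apply Bayes' theorem for P(D|+)
P(D|+) = P(+|D)P(D) / P(+)
       = 0.08890200 / 0.13504914
       = 0.6583


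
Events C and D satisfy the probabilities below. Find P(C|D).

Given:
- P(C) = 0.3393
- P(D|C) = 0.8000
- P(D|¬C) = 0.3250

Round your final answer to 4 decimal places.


Bayes' theorem: P(C|D) = P(D|C) × P(C) / P(D)

Step 1: Calculate P(D) using law of total probability
P(D) = P(D|C)P(C) + P(D|¬C)P(¬C)
     = 0.8000 × 0.3393 + 0.3250 × 0.6607
     = 0.27144000 + 0.21472750
     = 0.48616750

Step 2: Apply Bayes' theorem
P(C|D) = P(D|C) × P(C) / P(D)
       = 0.27144000 / 0.48616750
       = 0.5583


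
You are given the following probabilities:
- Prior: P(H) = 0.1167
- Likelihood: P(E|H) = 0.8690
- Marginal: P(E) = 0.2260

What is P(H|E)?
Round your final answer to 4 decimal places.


Using Bayes' theorem:

P(H|E) = P(E|H) × P(H) / P(E)
       = 0.8690 × 0.1167 / 0.2260
       = 0.10141230 / 0.2260
       = 0.4487

The evidence strengthens our belief in H.
Prior: 0.1167 → Posterior: 0.4487


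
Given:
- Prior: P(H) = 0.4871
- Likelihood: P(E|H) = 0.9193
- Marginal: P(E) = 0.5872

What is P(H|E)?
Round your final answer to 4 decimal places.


Using Bayes' theorem:

P(H|E) = P(E|H) × P(H) / P(E)
       = 0.9193 × 0.4871 / 0.5872
       = 0.44779103 / 0.5872
       = 0.7626

The evidence strengthens our belief in H.
Prior: 0.4871 → Posterior: 0.7626


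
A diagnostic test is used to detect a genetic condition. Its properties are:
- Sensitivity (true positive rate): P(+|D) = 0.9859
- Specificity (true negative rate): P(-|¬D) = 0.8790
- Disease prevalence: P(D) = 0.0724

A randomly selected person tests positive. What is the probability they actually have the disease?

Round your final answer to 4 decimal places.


Let D = has disease, + = positive test

Given:
- P(D) = 0.0724 (prevalence)
- P(+|D) = 0.9859 (sensitivity)
- P(-|¬D) = 0.8790 (specificity)
- P(+|¬D) = 0.1210 (false positive rate = 1 - specificity)

Step 1: Find P(+)
P(+) = P(+|D)P(D) + P(+|¬D)P(¬D)
     = 0.9859 × 0.0724 + 0.1210 × 0.9276
     = 0.07137916 + 0.11223960
     = 0.18361876

Step 2: Apply Bayes' theorem for P(D|+)
P(D|+) = P(+|D)P(D) / P(+)
       = 0.07137916 / 0.18361876
       = 0.3887


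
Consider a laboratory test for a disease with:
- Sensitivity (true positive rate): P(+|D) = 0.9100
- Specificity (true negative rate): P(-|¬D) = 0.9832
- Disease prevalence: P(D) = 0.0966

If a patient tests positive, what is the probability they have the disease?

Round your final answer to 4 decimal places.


Let D = has disease, + = positive test

Given:
- P(D) = 0.0966 (prevalence)
- P(+|D) = 0.9100 (sensitivity)
- P(-|¬D) = 0.9832 (specificity)
- P(+|¬D) = 0.0168 (false positive rate = 1 - specificity)

Step 1: Find P(+)
P(+) = P(+|D)P(D) + P(+|¬D)P(¬D)
     = 0.9100 × 0.0966 + 0.0168 × 0.9034
     = 0.08790600 + 0.01517712
     = 0.10308312

Step 2: Apply Bayes' theorem for P(D|+)
P(D|+) = P(+|D)P(D) / P(+)
       = 0.08790600 / 0.10308312
       = 0.8528


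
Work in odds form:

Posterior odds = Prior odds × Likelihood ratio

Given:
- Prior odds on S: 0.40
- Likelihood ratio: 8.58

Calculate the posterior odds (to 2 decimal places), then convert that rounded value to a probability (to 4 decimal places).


Step 1: Calculate posterior odds
Posterior odds = Prior odds × LR
               = 0.40 × 8.58
               = 3.43

Step 2: Convert to probability
P(S|E) = Posterior odds / (1 + Posterior odds)
       = 3.43 / (1 + 3.43)
       = 3.43 / 4.43
       = 0.7743

The evidence increased P(S) from 0.2857 to 0.7743.


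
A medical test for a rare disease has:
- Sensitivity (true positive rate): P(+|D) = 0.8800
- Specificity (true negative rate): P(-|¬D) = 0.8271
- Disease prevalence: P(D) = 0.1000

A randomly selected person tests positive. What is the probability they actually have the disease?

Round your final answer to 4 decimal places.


Let D = has disease, + = positive test

Given:
- P(D) = 0.1000 (prevalence)
- P(+|D) = 0.8800 (sensitivity)
- P(-|¬D) = 0.8271 (specificity)
- P(+|¬D) = 0.1729 (false positive rate = 1 - specificity)

Step 1: Find P(+)
P(+) = P(+|D)P(D) + P(+|¬D)P(¬D)
     = 0.8800 × 0.1000 + 0.1729 × 0.9000
     = 0.08800000 + 0.15561000
     = 0.24361000

Step 2: Apply Bayes' theorem for P(D|+)
P(D|+) = P(+|D)P(D) / P(+)
       = 0.08800000 / 0.24361000
       = 0.3612


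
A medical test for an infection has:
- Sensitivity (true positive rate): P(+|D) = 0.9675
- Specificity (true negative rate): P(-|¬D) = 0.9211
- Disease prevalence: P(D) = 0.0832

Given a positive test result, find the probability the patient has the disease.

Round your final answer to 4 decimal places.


Let D = has disease, + = positive test

Given:
- P(D) = 0.0832 (prevalence)
- P(+|D) = 0.9675 (sensitivity)
- P(-|¬D) = 0.9211 (specificity)
- P(+|¬D) = 0.0789 (false positive rate = 1 - specificity)

Step 1: Find P(+)
P(+) = P(+|D)P(D) + P(+|¬D)P(¬D)
     = 0.9675 × 0.0832 + 0.0789 × 0.9168
     = 0.08049600 + 0.07233552
     = 0.15283152

Step 2: Apply Bayes' theorem for P(D|+)
P(D|+) = P(+|D)P(D) / P(+)
       = 0.08049600 / 0.15283152
       = 0.5267


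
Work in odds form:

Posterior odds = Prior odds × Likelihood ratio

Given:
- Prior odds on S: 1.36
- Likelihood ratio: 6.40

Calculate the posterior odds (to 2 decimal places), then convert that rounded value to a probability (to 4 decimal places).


Step 1: Calculate posterior odds
Posterior odds = Prior odds × LR
               = 1.36 × 6.40
               = 8.70

Step 2: Convert to probability
P(S|E) = Posterior odds / (1 + Posterior odds)
       = 8.70 / (1 + 8.70)
       = 8.70 / 9.70
       = 0.8969

The evidence increased P(S) from 0.5763 to 0.8969.


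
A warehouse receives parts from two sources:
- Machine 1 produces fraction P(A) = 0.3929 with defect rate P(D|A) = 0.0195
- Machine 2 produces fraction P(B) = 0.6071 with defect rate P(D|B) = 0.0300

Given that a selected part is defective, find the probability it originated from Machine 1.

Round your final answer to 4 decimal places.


Let A = from Machine 1, D = defective

Given:
- P(A) = 0.3929, P(B) = 0.6071
- P(D|A) = 0.0195, P(D|B) = 0.0300

Step 1: Find P(D)
P(D) = P(D|A)P(A) + P(D|B)P(B)
     = 0.0195 × 0.3929 + 0.0300 × 0.6071
     = 0.00766155 + 0.01821300
     = 0.02587455

Step 2: Apply Bayes' theorem
P(A|D) = P(D|A)P(A) / P(D)
       = 0.00766155 / 0.02587455
       = 0.2961


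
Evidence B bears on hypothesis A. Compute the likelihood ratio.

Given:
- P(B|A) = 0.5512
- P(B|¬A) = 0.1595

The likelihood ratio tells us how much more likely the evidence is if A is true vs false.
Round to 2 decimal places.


Likelihood Ratio (LR) = P(B|A) / P(B|¬A)

LR = 0.5512 / 0.1595
   = 3.46

The evidence is 3.46 times more likely if A is true than if A is false.
LR > 1, so observing B raises the odds in favor of A.


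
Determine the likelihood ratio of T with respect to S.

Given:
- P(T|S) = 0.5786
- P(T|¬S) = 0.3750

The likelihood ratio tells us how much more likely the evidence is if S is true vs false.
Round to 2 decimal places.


Likelihood Ratio (LR) = P(T|S) / P(T|¬S)

LR = 0.5786 / 0.3750
   = 1.54

The evidence is 1.54 times more likely if S is true than if S is false.
LR > 1, so observing T raises the odds in favor of S.


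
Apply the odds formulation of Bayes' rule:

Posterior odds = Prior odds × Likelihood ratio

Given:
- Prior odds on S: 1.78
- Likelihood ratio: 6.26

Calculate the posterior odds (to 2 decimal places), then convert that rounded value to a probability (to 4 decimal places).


Step 1: Calculate posterior odds
Posterior odds = Prior odds × LR
               = 1.78 × 6.26
               = 11.14

Step 2: Convert to probability
P(S|E) = Posterior odds / (1 + Posterior odds)
       = 11.14 / (1 + 11.14)
       = 11.14 / 12.14
       = 0.9176

The evidence increased P(S) from 0.6403 to 0.9176.


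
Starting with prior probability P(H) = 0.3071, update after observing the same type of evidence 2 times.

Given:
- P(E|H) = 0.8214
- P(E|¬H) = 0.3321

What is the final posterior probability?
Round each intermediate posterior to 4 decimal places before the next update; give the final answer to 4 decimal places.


Sequential Bayesian updating:

Initial prior: P(H) = 0.3071

Update 1:
  P(E) = 0.8214 × 0.3071 + 0.3321 × 0.6929 = 0.25225194 + 0.23011209 = 0.48236403
  P(H|E) = 0.25225194 / 0.48236403 = 0.5229

Update 2:
  P(E) = 0.8214 × 0.5229 + 0.3321 × 0.4771 = 0.42951006 + 0.15844491 = 0.58795497
  P(H|E) = 0.42951006 / 0.58795497 = 0.7305

Final posterior: 0.7305


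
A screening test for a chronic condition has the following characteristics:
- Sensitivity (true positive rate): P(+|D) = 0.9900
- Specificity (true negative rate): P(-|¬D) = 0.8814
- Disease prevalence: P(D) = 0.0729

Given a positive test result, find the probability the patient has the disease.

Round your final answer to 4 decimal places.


Let D = has disease, + = positive test

Given:
- P(D) = 0.0729 (prevalence)
- P(+|D) = 0.9900 (sensitivity)
- P(-|¬D) = 0.8814 (specificity)
- P(+|¬D) = 0.1186 (false positive rate = 1 - specificity)

Step 1: Find P(+)
P(+) = P(+|D)P(D) + P(+|¬D)P(¬D)
     = 0.9900 × 0.0729 + 0.1186 × 0.9271
     = 0.07217100 + 0.10995406
     = 0.18212506

Step 2: Apply Bayes' theorem for P(D|+)
P(D|+) = P(+|D)P(D) / P(+)
       = 0.07217100 / 0.18212506
       = 0.3963


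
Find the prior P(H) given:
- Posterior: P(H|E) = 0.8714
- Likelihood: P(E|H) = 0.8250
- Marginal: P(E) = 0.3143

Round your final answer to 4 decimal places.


From Bayes' theorem: P(H|E) = P(E|H) × P(H) / P(E)

Rearranging for P(H):
P(H) = P(H|E) × P(E) / P(E|H)
     = 0.8714 × 0.3143 / 0.8250
     = 0.27388102 / 0.8250
     = 0.3320


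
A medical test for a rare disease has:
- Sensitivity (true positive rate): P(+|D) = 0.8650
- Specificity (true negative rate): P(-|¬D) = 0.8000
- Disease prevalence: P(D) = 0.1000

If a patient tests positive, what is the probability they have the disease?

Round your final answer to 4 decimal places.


Let D = has disease, + = positive test

Given:
- P(D) = 0.1000 (prevalence)
- P(+|D) = 0.8650 (sensitivity)
- P(-|¬D) = 0.8000 (specificity)
- P(+|¬D) = 0.2000 (false positive rate = 1 - specificity)

Step 1: Find P(+)
P(+) = P(+|D)P(D) + P(+|¬D)P(¬D)
     = 0.8650 × 0.1000 + 0.2000 × 0.9000
     = 0.08650000 + 0.18000000
     = 0.26650000

Step 2: Apply Bayes' theorem for P(D|+)
P(D|+) = P(+|D)P(D) / P(+)
       = 0.08650000 / 0.26650000
       = 0.3246


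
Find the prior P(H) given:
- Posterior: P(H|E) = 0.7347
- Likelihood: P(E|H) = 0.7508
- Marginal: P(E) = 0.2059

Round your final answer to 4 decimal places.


From Bayes' theorem: P(H|E) = P(E|H) × P(H) / P(E)

Rearranging for P(H):
P(H) = P(H|E) × P(E) / P(E|H)
     = 0.7347 × 0.2059 / 0.7508
     = 0.15127473 / 0.7508
     = 0.2015


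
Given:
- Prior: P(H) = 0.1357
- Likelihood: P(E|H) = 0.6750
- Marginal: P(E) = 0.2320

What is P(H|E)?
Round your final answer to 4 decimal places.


Using Bayes' theorem:

P(H|E) = P(E|H) × P(H) / P(E)
       = 0.6750 × 0.1357 / 0.2320
       = 0.09159750 / 0.2320
       = 0.3948

The evidence strengthens our belief in H.
Prior: 0.1357 → Posterior: 0.3948


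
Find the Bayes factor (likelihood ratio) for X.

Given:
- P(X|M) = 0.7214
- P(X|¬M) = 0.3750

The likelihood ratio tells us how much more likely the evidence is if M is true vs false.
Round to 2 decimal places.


Likelihood Ratio (LR) = P(X|M) / P(X|¬M)

LR = 0.7214 / 0.3750
   = 1.92

The evidence is 1.92 times more likely if M is true than if M is false.
Because LR exceeds 1, X is evidence for M.


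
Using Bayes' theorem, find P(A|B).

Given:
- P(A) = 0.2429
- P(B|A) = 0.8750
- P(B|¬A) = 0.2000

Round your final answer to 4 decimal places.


Bayes' theorem: P(A|B) = P(B|A) × P(A) / P(B)

Step 1: Calculate P(B) using law of total probability
P(B) = P(B|A)P(A) + P(B|¬A)P(¬A)
     = 0.8750 × 0.2429 + 0.2000 × 0.7571
     = 0.21253750 + 0.15142000
     = 0.36395750

Step 2: Apply Bayes' theorem
P(A|B) = P(B|A) × P(A) / P(B)
       = 0.21253750 / 0.36395750
       = 0.5840


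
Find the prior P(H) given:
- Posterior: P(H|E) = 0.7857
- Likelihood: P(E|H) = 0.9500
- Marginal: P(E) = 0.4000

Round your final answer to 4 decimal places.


From Bayes' theorem: P(H|E) = P(E|H) × P(H) / P(E)

Rearranging for P(H):
P(H) = P(H|E) × P(E) / P(E|H)
     = 0.7857 × 0.4000 / 0.9500
     = 0.31428000 / 0.9500
     = 0.3308


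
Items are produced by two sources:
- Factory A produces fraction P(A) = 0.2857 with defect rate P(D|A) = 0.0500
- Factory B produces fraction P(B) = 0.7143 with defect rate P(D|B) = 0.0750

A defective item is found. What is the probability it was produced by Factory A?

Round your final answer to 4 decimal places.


Let A = from Factory A, D = defective

Given:
- P(A) = 0.2857, P(B) = 0.7143
- P(D|A) = 0.0500, P(D|B) = 0.0750

Step 1: Find P(D)
P(D) = P(D|A)P(A) + P(D|B)P(B)
     = 0.0500 × 0.2857 + 0.0750 × 0.7143
     = 0.01428500 + 0.05357250
     = 0.06785750

Step 2: Apply Bayes' theorem
P(A|D) = P(D|A)P(A) / P(D)
       = 0.01428500 / 0.06785750
       = 0.2105


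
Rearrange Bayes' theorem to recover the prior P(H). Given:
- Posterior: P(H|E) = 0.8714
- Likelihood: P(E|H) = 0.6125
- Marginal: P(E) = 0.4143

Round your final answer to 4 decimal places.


From Bayes' theorem: P(H|E) = P(E|H) × P(H) / P(E)

Rearranging for P(H):
P(H) = P(H|E) × P(E) / P(E|H)
     = 0.8714 × 0.4143 / 0.6125
     = 0.36102102 / 0.6125
     = 0.5894


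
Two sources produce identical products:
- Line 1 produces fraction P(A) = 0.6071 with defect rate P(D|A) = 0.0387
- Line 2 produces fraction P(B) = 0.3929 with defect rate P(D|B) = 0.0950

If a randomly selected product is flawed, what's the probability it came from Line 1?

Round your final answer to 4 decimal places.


Let A = from Line 1, D = flawed

Given:
- P(A) = 0.6071, P(B) = 0.3929
- P(D|A) = 0.0387, P(D|B) = 0.0950

Step 1: Find P(D)
P(D) = P(D|A)P(A) + P(D|B)P(B)
     = 0.0387 × 0.6071 + 0.0950 × 0.3929
     = 0.02349477 + 0.03732550
     = 0.06082027

Step 2: Apply Bayes' theorem
P(A|D) = P(D|A)P(A) / P(D)
       = 0.02349477 / 0.06082027
       = 0.3863


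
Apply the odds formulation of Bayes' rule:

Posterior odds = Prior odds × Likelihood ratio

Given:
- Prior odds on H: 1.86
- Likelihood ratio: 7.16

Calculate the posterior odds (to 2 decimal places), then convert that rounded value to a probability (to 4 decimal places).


Step 1: Calculate posterior odds
Posterior odds = Prior odds × LR
               = 1.86 × 7.16
               = 13.32

Step 2: Convert to probability
P(H|E) = Posterior odds / (1 + Posterior odds)
       = 13.32 / (1 + 13.32)
       = 13.32 / 14.32
       = 0.9302

The evidence increased P(H) from 0.6503 to 0.9302.


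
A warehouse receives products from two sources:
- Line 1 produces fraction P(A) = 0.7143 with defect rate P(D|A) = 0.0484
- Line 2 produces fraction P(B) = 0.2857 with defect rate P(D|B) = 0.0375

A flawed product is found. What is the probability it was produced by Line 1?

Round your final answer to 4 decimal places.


Let A = from Line 1, D = flawed

Given:
- P(A) = 0.7143, P(B) = 0.2857
- P(D|A) = 0.0484, P(D|B) = 0.0375

Step 1: Find P(D)
P(D) = P(D|A)P(A) + P(D|B)P(B)
     = 0.0484 × 0.7143 + 0.0375 × 0.2857
     = 0.03457212 + 0.01071375
     = 0.04528587

Step 2: Apply Bayes' theorem
P(A|D) = P(D|A)P(A) / P(D)
       = 0.03457212 / 0.04528587
       = 0.7634


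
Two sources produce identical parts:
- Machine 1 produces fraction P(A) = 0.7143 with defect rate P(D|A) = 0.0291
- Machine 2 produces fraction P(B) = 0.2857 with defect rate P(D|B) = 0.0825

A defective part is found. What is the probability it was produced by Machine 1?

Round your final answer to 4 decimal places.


Let A = from Machine 1, D = defective

Given:
- P(A) = 0.7143, P(B) = 0.2857
- P(D|A) = 0.0291, P(D|B) = 0.0825

Step 1: Find P(D)
P(D) = P(D|A)P(A) + P(D|B)P(B)
     = 0.0291 × 0.7143 + 0.0825 × 0.2857
     = 0.02078613 + 0.02357025
     = 0.04435638

Step 2: Apply Bayes' theorem
P(A|D) = P(D|A)P(A) / P(D)
       = 0.02078613 / 0.04435638
       = 0.4686


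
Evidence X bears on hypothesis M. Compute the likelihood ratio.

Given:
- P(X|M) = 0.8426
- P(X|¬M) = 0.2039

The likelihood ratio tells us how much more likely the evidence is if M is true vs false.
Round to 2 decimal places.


Likelihood Ratio (LR) = P(X|M) / P(X|¬M)

LR = 0.8426 / 0.2039
   = 4.13

The evidence is 4.13 times more likely if M is true than if M is false.
Since LR > 1, the evidence supports M over ¬M.


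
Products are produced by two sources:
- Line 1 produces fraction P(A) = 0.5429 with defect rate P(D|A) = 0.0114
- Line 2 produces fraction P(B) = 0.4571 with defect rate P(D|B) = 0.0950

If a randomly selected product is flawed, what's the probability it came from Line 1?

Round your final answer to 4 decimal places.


Let A = from Line 1, D = flawed

Given:
- P(A) = 0.5429, P(B) = 0.4571
- P(D|A) = 0.0114, P(D|B) = 0.0950

Step 1: Find P(D)
P(D) = P(D|A)P(A) + P(D|B)P(B)
     = 0.0114 × 0.5429 + 0.0950 × 0.4571
     = 0.00618906 + 0.04342450
     = 0.04961356

Step 2: Apply Bayes' theorem
P(A|D) = P(D|A)P(A) / P(D)
       = 0.00618906 / 0.04961356
       = 0.1247


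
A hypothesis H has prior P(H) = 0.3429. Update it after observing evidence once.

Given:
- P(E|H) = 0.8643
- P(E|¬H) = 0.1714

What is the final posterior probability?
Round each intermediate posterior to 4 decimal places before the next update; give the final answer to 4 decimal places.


Sequential Bayesian updating:

Initial prior: P(H) = 0.3429

Update 1:
  P(E) = 0.8643 × 0.3429 + 0.1714 × 0.6571 = 0.29636847 + 0.11262694 = 0.40899541
  P(H|E) = 0.29636847 / 0.40899541 = 0.7246

Final posterior: 0.7246


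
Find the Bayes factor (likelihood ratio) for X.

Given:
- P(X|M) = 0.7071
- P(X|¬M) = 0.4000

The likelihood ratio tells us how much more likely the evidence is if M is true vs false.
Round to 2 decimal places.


Likelihood Ratio (LR) = P(X|M) / P(X|¬M)

LR = 0.7071 / 0.4000
   = 1.77

The evidence is 1.77 times more likely if M is true than if M is false.
LR > 1, so observing X raises the odds in favor of M.


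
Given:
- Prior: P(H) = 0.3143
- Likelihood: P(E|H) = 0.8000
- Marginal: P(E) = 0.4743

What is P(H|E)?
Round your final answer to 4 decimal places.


Using Bayes' theorem:

P(H|E) = P(E|H) × P(H) / P(E)
       = 0.8000 × 0.3143 / 0.4743
       = 0.25144000 / 0.4743
       = 0.5301

The evidence strengthens our belief in H.
Prior: 0.3143 → Posterior: 0.5301


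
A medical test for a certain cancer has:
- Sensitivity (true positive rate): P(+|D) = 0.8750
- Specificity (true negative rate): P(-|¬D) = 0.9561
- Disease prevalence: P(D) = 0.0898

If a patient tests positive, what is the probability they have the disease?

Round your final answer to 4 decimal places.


Let D = has disease, + = positive test

Given:
- P(D) = 0.0898 (prevalence)
- P(+|D) = 0.8750 (sensitivity)
- P(-|¬D) = 0.9561 (specificity)
- P(+|¬D) = 0.0439 (false positive rate = 1 - specificity)

Step 1: Find P(+)
P(+) = P(+|D)P(D) + P(+|¬D)P(¬D)
     = 0.8750 × 0.0898 + 0.0439 × 0.9102
     = 0.07857500 + 0.03995778
     = 0.11853278

Step 2: Apply Bayes' theorem for P(D|+)
P(D|+) = P(+|D)P(D) / P(+)
       = 0.07857500 / 0.11853278
       = 0.6629


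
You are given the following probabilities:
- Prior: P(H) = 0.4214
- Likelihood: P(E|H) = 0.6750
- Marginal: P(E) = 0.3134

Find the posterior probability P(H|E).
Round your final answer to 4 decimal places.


Using Bayes' theorem:

P(H|E) = P(E|H) × P(H) / P(E)
       = 0.6750 × 0.4214 / 0.3134
       = 0.28444500 / 0.3134
       = 0.9076

The evidence strengthens our belief in H.
Prior: 0.4214 → Posterior: 0.9076


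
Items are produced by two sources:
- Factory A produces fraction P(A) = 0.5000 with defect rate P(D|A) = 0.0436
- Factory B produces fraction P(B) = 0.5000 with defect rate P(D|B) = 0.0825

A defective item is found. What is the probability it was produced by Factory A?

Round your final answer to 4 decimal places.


Let A = from Factory A, D = defective

Given:
- P(A) = 0.5000, P(B) = 0.5000
- P(D|A) = 0.0436, P(D|B) = 0.0825

Step 1: Find P(D)
P(D) = P(D|A)P(A) + P(D|B)P(B)
     = 0.0436 × 0.5000 + 0.0825 × 0.5000
     = 0.02180000 + 0.04125000
     = 0.06305000

Step 2: Apply Bayes' theorem
P(A|D) = P(D|A)P(A) / P(D)
       = 0.02180000 / 0.06305000
       = 0.3458


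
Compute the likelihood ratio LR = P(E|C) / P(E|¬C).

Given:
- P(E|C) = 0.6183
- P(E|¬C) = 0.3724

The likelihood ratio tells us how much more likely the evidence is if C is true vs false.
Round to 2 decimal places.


Likelihood Ratio (LR) = P(E|C) / P(E|¬C)

LR = 0.6183 / 0.3724
   = 1.66

The evidence is 1.66 times more likely if C is true than if C is false.
Since LR > 1, the evidence supports C over ¬C.


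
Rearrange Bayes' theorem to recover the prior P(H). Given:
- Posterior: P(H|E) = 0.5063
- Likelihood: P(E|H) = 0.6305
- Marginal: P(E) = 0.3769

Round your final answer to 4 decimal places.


From Bayes' theorem: P(H|E) = P(E|H) × P(H) / P(E)

Rearranging for P(H):
P(H) = P(H|E) × P(E) / P(E|H)
     = 0.5063 × 0.3769 / 0.6305
     = 0.19082447 / 0.6305
     = 0.3027


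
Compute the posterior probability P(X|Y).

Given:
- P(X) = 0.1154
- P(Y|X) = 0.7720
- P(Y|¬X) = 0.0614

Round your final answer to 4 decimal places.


Bayes' theorem: P(X|Y) = P(Y|X) × P(X) / P(Y)

Step 1: Calculate P(Y) using law of total probability
P(Y) = P(Y|X)P(X) + P(Y|¬X)P(¬X)
     = 0.7720 × 0.1154 + 0.0614 × 0.8846
     = 0.08908880 + 0.05431444
     = 0.14340324

Step 2: Apply Bayes' theorem
P(X|Y) = P(Y|X) × P(X) / P(Y)
       = 0.08908880 / 0.14340324
       = 0.6212


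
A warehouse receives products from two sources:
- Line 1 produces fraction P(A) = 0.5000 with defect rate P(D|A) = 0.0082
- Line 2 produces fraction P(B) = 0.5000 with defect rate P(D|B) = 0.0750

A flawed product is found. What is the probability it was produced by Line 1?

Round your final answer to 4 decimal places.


Let A = from Line 1, D = flawed

Given:
- P(A) = 0.5000, P(B) = 0.5000
- P(D|A) = 0.0082, P(D|B) = 0.0750

Step 1: Find P(D)
P(D) = P(D|A)P(A) + P(D|B)P(B)
     = 0.0082 × 0.5000 + 0.0750 × 0.5000
     = 0.00410000 + 0.03750000
     = 0.04160000

Step 2: Apply Bayes' theorem
P(A|D) = P(D|A)P(A) / P(D)
       = 0.00410000 / 0.04160000
       = 0.0986


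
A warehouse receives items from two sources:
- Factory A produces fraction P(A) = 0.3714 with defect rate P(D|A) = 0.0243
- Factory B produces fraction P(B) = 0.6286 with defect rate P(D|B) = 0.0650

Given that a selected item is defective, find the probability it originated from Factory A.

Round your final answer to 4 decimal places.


Let A = from Factory A, D = defective

Given:
- P(A) = 0.3714, P(B) = 0.6286
- P(D|A) = 0.0243, P(D|B) = 0.0650

Step 1: Find P(D)
P(D) = P(D|A)P(A) + P(D|B)P(B)
     = 0.0243 × 0.3714 + 0.0650 × 0.6286
     = 0.00902502 + 0.04085900
     = 0.04988402

Step 2: Apply Bayes' theorem
P(A|D) = P(D|A)P(A) / P(D)
       = 0.00902502 / 0.04988402
       = 0.1809


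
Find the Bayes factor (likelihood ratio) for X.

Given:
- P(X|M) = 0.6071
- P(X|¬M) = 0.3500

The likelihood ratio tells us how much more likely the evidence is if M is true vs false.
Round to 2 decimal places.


Likelihood Ratio (LR) = P(X|M) / P(X|¬M)

LR = 0.6071 / 0.3500
   = 1.73

The evidence is 1.73 times more likely if M is true than if M is false.
LR > 1, so observing X raises the odds in favor of M.


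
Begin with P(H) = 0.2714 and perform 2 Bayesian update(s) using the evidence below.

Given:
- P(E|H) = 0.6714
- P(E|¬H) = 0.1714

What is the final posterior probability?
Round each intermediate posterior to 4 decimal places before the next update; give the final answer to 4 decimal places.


Sequential Bayesian updating:

Initial prior: P(H) = 0.2714

Update 1:
  P(E) = 0.6714 × 0.2714 + 0.1714 × 0.7286 = 0.18221796 + 0.12488204 = 0.30710000
  P(H|E) = 0.18221796 / 0.30710000 = 0.5934

Update 2:
  P(E) = 0.6714 × 0.5934 + 0.1714 × 0.4066 = 0.39840876 + 0.06969124 = 0.46810000
  P(H|E) = 0.39840876 / 0.46810000 = 0.8511

Final posterior: 0.8511


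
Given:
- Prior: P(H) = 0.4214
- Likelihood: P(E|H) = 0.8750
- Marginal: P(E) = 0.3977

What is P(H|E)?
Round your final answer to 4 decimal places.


Using Bayes' theorem:

P(H|E) = P(E|H) × P(H) / P(E)
       = 0.8750 × 0.4214 / 0.3977
       = 0.36872500 / 0.3977
       = 0.9271

The evidence strengthens our belief in H.
Prior: 0.4214 → Posterior: 0.9271


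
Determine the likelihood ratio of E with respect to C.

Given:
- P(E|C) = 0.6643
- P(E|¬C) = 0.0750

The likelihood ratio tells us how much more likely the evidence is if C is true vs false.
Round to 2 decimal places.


Likelihood Ratio (LR) = P(E|C) / P(E|¬C)

LR = 0.6643 / 0.0750
   = 8.86

The evidence is 8.86 times more likely if C is true than if C is false.
Since LR > 1, the evidence supports C over ¬C.


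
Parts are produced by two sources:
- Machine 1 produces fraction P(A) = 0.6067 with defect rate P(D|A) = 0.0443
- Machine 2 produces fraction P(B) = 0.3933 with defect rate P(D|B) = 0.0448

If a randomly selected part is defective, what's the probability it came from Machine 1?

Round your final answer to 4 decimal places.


Let A = from Machine 1, D = defective

Given:
- P(A) = 0.6067, P(B) = 0.3933
- P(D|A) = 0.0443, P(D|B) = 0.0448

Step 1: Find P(D)
P(D) = P(D|A)P(A) + P(D|B)P(B)
     = 0.0443 × 0.6067 + 0.0448 × 0.3933
     = 0.02687681 + 0.01761984
     = 0.04449665

Step 2: Apply Bayes' theorem
P(A|D) = P(D|A)P(A) / P(D)
       = 0.02687681 / 0.04449665
       = 0.6040


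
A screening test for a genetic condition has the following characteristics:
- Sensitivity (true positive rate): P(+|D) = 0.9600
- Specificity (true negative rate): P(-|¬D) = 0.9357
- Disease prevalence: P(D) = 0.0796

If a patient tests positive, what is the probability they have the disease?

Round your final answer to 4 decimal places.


Let D = has disease, + = positive test

Given:
- P(D) = 0.0796 (prevalence)
- P(+|D) = 0.9600 (sensitivity)
- P(-|¬D) = 0.9357 (specificity)
- P(+|¬D) = 0.0643 (false positive rate = 1 - specificity)

Step 1: Find P(+)
P(+) = P(+|D)P(D) + P(+|¬D)P(¬D)
     = 0.9600 × 0.0796 + 0.0643 × 0.9204
     = 0.07641600 + 0.05918172
     = 0.13559772

Step 2: Apply Bayes' theorem for P(D|+)
P(D|+) = P(+|D)P(D) / P(+)
       = 0.07641600 / 0.13559772
       = 0.5635


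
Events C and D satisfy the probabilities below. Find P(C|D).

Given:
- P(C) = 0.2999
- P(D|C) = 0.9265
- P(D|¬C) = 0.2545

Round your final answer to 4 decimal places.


Bayes' theorem: P(C|D) = P(D|C) × P(C) / P(D)

Step 1: Calculate P(D) using law of total probability
P(D) = P(D|C)P(C) + P(D|¬C)P(¬C)
     = 0.9265 × 0.2999 + 0.2545 × 0.7001
     = 0.27785735 + 0.17817545
     = 0.45603280

Step 2: Apply Bayes' theorem
P(C|D) = P(D|C) × P(C) / P(D)
       = 0.27785735 / 0.45603280
       = 0.6093


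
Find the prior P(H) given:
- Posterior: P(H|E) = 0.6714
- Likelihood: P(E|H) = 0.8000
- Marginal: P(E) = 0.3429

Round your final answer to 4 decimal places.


From Bayes' theorem: P(H|E) = P(E|H) × P(H) / P(E)

Rearranging for P(H):
P(H) = P(H|E) × P(E) / P(E|H)
     = 0.6714 × 0.3429 / 0.8000
     = 0.23022306 / 0.8000
     = 0.2878


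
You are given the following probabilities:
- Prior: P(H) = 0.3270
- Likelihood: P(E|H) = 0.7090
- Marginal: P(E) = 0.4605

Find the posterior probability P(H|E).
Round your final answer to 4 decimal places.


Using Bayes' theorem:

P(H|E) = P(E|H) × P(H) / P(E)
       = 0.7090 × 0.3270 / 0.4605
       = 0.23184300 / 0.4605
       = 0.5035

The evidence strengthens our belief in H.
Prior: 0.3270 → Posterior: 0.5035


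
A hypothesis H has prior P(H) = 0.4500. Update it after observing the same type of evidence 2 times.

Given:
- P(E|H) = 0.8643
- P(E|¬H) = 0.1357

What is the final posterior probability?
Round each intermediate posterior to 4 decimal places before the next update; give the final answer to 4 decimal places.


Sequential Bayesian updating:

Initial prior: P(H) = 0.4500

Update 1:
  P(E) = 0.8643 × 0.4500 + 0.1357 × 0.5500 = 0.38893500 + 0.07463500 = 0.46357000
  P(H|E) = 0.38893500 / 0.46357000 = 0.8390

Update 2:
  P(E) = 0.8643 × 0.8390 + 0.1357 × 0.1610 = 0.72514770 + 0.02184770 = 0.74699540
  P(H|E) = 0.72514770 / 0.74699540 = 0.9708

Final posterior: 0.9708


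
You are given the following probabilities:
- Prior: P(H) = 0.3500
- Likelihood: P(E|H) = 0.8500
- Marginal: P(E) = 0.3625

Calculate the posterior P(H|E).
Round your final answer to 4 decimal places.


Using Bayes' theorem:

P(H|E) = P(E|H) × P(H) / P(E)
       = 0.8500 × 0.3500 / 0.3625
       = 0.29750000 / 0.3625
       = 0.8207

The evidence strengthens our belief in H.
Prior: 0.3500 → Posterior: 0.8207


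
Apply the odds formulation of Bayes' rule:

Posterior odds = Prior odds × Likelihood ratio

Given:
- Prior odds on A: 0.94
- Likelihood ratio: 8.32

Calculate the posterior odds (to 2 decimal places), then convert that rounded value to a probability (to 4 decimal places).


Step 1: Calculate posterior odds
Posterior odds = Prior odds × LR
               = 0.94 × 8.32
               = 7.82

Step 2: Convert to probability
P(A|E) = Posterior odds / (1 + Posterior odds)
       = 7.82 / (1 + 7.82)
       = 7.82 / 8.82
       = 0.8866

The evidence increased P(A) from 0.4845 to 0.8866.


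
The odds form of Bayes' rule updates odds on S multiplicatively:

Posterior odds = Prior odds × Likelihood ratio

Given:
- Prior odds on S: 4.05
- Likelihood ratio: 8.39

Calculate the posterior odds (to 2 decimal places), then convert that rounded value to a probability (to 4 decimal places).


Step 1: Calculate posterior odds
Posterior odds = Prior odds × LR
               = 4.05 × 8.39
               = 33.98

Step 2: Convert to probability
P(S|E) = Posterior odds / (1 + Posterior odds)
       = 33.98 / (1 + 33.98)
       = 33.98 / 34.98
       = 0.9714

The evidence increased P(S) from 0.8020 to 0.9714.


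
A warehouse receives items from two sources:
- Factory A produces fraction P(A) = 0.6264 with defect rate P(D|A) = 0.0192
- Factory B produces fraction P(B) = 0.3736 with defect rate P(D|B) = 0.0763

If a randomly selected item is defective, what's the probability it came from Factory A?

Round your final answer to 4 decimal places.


Let A = from Factory A, D = defective

Given:
- P(A) = 0.6264, P(B) = 0.3736
- P(D|A) = 0.0192, P(D|B) = 0.0763

Step 1: Find P(D)
P(D) = P(D|A)P(A) + P(D|B)P(B)
     = 0.0192 × 0.6264 + 0.0763 × 0.3736
     = 0.01202688 + 0.02850568
     = 0.04053256

Step 2: Apply Bayes' theorem
P(A|D) = P(D|A)P(A) / P(D)
       = 0.01202688 / 0.04053256
       = 0.2967


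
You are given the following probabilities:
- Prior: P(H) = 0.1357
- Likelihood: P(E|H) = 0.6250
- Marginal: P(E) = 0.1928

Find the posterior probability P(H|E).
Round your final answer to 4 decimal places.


Using Bayes' theorem:

P(H|E) = P(E|H) × P(H) / P(E)
       = 0.6250 × 0.1357 / 0.1928
       = 0.08481250 / 0.1928
       = 0.4399

The evidence strengthens our belief in H.
Prior: 0.1357 → Posterior: 0.4399


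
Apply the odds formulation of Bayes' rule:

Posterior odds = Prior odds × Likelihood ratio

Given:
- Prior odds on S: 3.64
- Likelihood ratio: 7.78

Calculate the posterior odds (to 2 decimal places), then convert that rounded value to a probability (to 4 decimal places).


Step 1: Calculate posterior odds
Posterior odds = Prior odds × LR
               = 3.64 × 7.78
               = 28.32

Step 2: Convert to probability
P(S|E) = Posterior odds / (1 + Posterior odds)
       = 28.32 / (1 + 28.32)
       = 28.32 / 29.32
       = 0.9659

The evidence increased P(S) from 0.7845 to 0.9659.


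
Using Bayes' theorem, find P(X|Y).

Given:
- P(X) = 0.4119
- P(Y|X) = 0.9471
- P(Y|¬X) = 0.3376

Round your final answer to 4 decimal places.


Bayes' theorem: P(X|Y) = P(Y|X) × P(X) / P(Y)

Step 1: Calculate P(Y) using law of total probability
P(Y) = P(Y|X)P(X) + P(Y|¬X)P(¬X)
     = 0.9471 × 0.4119 + 0.3376 × 0.5881
     = 0.39011049 + 0.19854256
     = 0.58865305

Step 2: Apply Bayes' theorem
P(X|Y) = P(Y|X) × P(X) / P(Y)
       = 0.39011049 / 0.58865305
       = 0.6627


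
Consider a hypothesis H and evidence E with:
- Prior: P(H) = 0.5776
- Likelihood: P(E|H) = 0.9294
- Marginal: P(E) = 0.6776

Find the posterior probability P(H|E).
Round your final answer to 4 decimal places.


Using Bayes' theorem:

P(H|E) = P(E|H) × P(H) / P(E)
       = 0.9294 × 0.5776 / 0.6776
       = 0.53682144 / 0.6776
       = 0.7922

The evidence strengthens our belief in H.
Prior: 0.5776 → Posterior: 0.7922


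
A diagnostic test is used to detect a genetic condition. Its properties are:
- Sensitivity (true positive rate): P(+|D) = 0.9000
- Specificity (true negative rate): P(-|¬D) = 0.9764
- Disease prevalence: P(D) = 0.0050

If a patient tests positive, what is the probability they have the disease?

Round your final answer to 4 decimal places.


Let D = has disease, + = positive test

Given:
- P(D) = 0.0050 (prevalence)
- P(+|D) = 0.9000 (sensitivity)
- P(-|¬D) = 0.9764 (specificity)
- P(+|¬D) = 0.0236 (false positive rate = 1 - specificity)

Step 1: Find P(+)
P(+) = P(+|D)P(D) + P(+|¬D)P(¬D)
     = 0.9000 × 0.0050 + 0.0236 × 0.9950
     = 0.00450000 + 0.02348200
     = 0.02798200

Step 2: Apply Bayes' theorem for P(D|+)
P(D|+) = P(+|D)P(D) / P(+)
       = 0.00450000 / 0.02798200
       = 0.1608


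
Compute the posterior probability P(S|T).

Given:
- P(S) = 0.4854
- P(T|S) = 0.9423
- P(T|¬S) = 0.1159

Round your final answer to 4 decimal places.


Bayes' theorem: P(S|T) = P(T|S) × P(S) / P(T)

Step 1: Calculate P(T) using law of total probability
P(T) = P(T|S)P(S) + P(T|¬S)P(¬S)
     = 0.9423 × 0.4854 + 0.1159 × 0.5146
     = 0.45739242 + 0.05964214
     = 0.51703456

Step 2: Apply Bayes' theorem
P(S|T) = P(T|S) × P(S) / P(T)
       = 0.45739242 / 0.51703456
       = 0.8846


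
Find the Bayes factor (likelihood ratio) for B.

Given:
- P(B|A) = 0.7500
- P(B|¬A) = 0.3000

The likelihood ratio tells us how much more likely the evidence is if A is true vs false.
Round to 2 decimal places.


Likelihood Ratio (LR) = P(B|A) / P(B|¬A)

LR = 0.7500 / 0.3000
   = 2.50

The evidence is 2.50 times more likely if A is true than if A is false.
LR > 1, so observing B raises the odds in favor of A.


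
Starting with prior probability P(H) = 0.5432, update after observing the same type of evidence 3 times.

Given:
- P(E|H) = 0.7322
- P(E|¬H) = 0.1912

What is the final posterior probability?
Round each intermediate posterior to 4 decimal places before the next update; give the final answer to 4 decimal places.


Sequential Bayesian updating:

Initial prior: P(H) = 0.5432

Update 1:
  P(E) = 0.7322 × 0.5432 + 0.1912 × 0.4568 = 0.39773104 + 0.08734016 = 0.48507120
  P(H|E) = 0.39773104 / 0.48507120 = 0.8199

Update 2:
  P(E) = 0.7322 × 0.8199 + 0.1912 × 0.1801 = 0.60033078 + 0.03443512 = 0.63476590
  P(H|E) = 0.60033078 / 0.63476590 = 0.9458

Update 3:
  P(E) = 0.7322 × 0.9458 + 0.1912 × 0.0542 = 0.69251476 + 0.01036304 = 0.70287780
  P(H|E) = 0.69251476 / 0.70287780 = 0.9853

Final posterior: 0.9853


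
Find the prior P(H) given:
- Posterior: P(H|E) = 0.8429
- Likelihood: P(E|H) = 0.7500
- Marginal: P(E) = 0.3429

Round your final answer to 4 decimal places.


From Bayes' theorem: P(H|E) = P(E|H) × P(H) / P(E)

Rearranging for P(H):
P(H) = P(H|E) × P(E) / P(E|H)
     = 0.8429 × 0.3429 / 0.7500
     = 0.28903041 / 0.7500
     = 0.3854


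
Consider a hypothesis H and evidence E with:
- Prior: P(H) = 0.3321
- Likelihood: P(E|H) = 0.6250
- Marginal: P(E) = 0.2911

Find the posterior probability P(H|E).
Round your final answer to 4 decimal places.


Using Bayes' theorem:

P(H|E) = P(E|H) × P(H) / P(E)
       = 0.6250 × 0.3321 / 0.2911
       = 0.20756250 / 0.2911
       = 0.7130

The evidence strengthens our belief in H.
Prior: 0.3321 → Posterior: 0.7130


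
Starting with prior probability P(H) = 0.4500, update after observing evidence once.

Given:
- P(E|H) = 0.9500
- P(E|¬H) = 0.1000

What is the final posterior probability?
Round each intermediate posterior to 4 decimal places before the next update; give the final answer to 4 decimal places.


Sequential Bayesian updating:

Initial prior: P(H) = 0.4500

Update 1:
  P(E) = 0.9500 × 0.4500 + 0.1000 × 0.5500 = 0.42750000 + 0.05500000 = 0.48250000
  P(H|E) = 0.42750000 / 0.48250000 = 0.8860

Final posterior: 0.8860


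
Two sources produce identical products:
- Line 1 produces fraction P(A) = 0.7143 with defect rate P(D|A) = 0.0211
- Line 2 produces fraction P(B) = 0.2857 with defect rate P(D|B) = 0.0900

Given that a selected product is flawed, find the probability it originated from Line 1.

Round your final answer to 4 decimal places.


Let A = from Line 1, D = flawed

Given:
- P(A) = 0.7143, P(B) = 0.2857
- P(D|A) = 0.0211, P(D|B) = 0.0900

Step 1: Find P(D)
P(D) = P(D|A)P(A) + P(D|B)P(B)
     = 0.0211 × 0.7143 + 0.0900 × 0.2857
     = 0.01507173 + 0.02571300
     = 0.04078473

Step 2: Apply Bayes' theorem
P(A|D) = P(D|A)P(A) / P(D)
       = 0.01507173 / 0.04078473
       = 0.3695


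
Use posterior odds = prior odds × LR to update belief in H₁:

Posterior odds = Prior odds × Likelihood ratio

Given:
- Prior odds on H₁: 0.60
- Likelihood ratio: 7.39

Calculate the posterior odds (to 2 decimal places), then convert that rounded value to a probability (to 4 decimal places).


Step 1: Calculate posterior odds
Posterior odds = Prior odds × LR
               = 0.60 × 7.39
               = 4.43

Step 2: Convert to probability
P(H₁|E) = Posterior odds / (1 + Posterior odds)
       = 4.43 / (1 + 4.43)
       = 4.43 / 5.43
       = 0.8158

The evidence increased P(H₁) from 0.3750 to 0.8158.


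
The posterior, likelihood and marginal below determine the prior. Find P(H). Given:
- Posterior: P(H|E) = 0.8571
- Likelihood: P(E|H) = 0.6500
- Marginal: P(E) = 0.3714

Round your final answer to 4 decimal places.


From Bayes' theorem: P(H|E) = P(E|H) × P(H) / P(E)

Rearranging for P(H):
P(H) = P(H|E) × P(E) / P(E|H)
     = 0.8571 × 0.3714 / 0.6500
     = 0.31832694 / 0.6500
     = 0.4897


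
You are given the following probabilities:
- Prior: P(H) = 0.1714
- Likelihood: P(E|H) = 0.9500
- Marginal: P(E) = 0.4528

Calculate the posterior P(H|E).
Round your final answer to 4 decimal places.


Using Bayes' theorem:

P(H|E) = P(E|H) × P(H) / P(E)
       = 0.9500 × 0.1714 / 0.4528
       = 0.16283000 / 0.4528
       = 0.3596

The evidence strengthens our belief in H.
Prior: 0.1714 → Posterior: 0.3596
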